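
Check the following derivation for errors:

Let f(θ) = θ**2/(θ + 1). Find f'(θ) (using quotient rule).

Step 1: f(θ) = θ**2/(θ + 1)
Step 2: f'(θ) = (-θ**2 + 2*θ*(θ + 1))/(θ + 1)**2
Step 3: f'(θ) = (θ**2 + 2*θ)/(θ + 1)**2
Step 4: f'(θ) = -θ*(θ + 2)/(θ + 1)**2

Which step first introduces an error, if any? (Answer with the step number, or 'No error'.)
Step 4

Step 4 is incorrect due to a sign flip.
The step shows: -θ*(θ + 2)/(θ + 1)**2
The correct value should be: θ*(θ + 2)/(θ + 1)**2

Explanation: The sign of the whole expression was flipped: the term θ*(θ + 2)/(θ + 1)**2 was incorrectly written as -θ*(θ + 2)/(θ + 1)**2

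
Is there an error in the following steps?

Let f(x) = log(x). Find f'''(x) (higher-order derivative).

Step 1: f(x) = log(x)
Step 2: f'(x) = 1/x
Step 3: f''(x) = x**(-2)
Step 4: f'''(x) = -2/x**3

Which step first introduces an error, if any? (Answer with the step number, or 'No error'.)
Step 3

Step 3 is incorrect due to a sign flip.
The step shows: x**(-2)
The correct value should be: -1/x**2

Explanation: The sign of the whole expression was flipped: the term -1/x**2 was incorrectly written as x**(-2)
The later steps are derived from this incorrect expression, so the error originates in Step 3.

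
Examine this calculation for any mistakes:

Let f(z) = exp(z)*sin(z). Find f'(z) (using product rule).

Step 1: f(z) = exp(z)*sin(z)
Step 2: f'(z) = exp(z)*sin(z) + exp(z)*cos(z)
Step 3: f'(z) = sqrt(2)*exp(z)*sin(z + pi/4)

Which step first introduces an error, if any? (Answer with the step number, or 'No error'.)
No error

All steps in this derivation are correct.
The final answer f'(z) = sqrt(2)*exp(z)*sin(z + pi/4) is valid.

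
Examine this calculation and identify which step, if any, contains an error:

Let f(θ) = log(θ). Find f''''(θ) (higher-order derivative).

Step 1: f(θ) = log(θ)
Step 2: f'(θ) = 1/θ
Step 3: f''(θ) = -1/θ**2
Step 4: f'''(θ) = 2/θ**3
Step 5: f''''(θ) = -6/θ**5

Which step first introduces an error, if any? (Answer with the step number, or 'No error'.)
Step 5

Step 5 is incorrect due to a wrong exponent.
The step shows: -6/θ**5
The correct value should be: -6/θ**4

Explanation: The exponent -4 on θ was incorrectly written as -5: the term -6/θ**4 was incorrectly written as -6/θ**5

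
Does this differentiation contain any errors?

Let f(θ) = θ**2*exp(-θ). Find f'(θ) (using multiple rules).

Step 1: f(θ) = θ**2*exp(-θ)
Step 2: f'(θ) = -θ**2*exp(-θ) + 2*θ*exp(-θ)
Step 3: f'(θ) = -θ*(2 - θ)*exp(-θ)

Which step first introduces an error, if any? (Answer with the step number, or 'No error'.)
Step 3

Step 3 is incorrect due to a sign flip.
The step shows: -θ*(2 - θ)*exp(-θ)
The correct value should be: θ*(2 - θ)*exp(-θ)

Explanation: The sign of the whole expression was flipped: the term θ*(2 - θ)*exp(-θ) was incorrectly written as -θ*(2 - θ)*exp(-θ)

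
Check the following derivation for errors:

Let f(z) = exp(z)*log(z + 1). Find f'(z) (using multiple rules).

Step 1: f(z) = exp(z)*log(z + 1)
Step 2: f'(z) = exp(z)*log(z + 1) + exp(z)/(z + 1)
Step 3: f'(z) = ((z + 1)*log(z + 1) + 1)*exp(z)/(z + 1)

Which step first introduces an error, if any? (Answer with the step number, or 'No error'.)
No error

All steps in this derivation are correct.
The final answer f'(z) = ((z + 1)*log(z + 1) + 1)*exp(z)/(z + 1) is valid.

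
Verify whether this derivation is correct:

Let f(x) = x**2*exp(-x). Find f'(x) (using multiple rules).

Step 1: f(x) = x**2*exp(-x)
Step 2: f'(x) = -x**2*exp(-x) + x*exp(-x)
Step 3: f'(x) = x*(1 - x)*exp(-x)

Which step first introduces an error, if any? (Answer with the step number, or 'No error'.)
Step 2

Step 2 is incorrect due to a wrong coefficient.
The step shows: -x**2*exp(-x) + x*exp(-x)
The correct value should be: -x**2*exp(-x) + 2*x*exp(-x)

Explanation: The coefficient 2 was incorrectly written as 1: the term 2*x*exp(-x) was incorrectly written as x*exp(-x)
The later steps are derived from this incorrect expression, so the error originates in Step 2.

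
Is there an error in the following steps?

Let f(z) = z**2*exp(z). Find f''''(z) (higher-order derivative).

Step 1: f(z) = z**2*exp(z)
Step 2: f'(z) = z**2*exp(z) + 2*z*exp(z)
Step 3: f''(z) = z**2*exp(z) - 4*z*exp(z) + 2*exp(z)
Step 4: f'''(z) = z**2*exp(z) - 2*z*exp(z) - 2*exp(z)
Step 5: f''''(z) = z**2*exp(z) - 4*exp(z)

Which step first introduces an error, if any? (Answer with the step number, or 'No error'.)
Step 3

Step 3 is incorrect due to a sign flip.
The step shows: z**2*exp(z) - 4*z*exp(z) + 2*exp(z)
The correct value should be: z**2*exp(z) + 4*z*exp(z) + 2*exp(z)

Explanation: The sign of one term was flipped: the term 4*z*exp(z) was incorrectly written as -4*z*exp(z)
The later steps are derived from this incorrect expression, so the error originates in Step 3.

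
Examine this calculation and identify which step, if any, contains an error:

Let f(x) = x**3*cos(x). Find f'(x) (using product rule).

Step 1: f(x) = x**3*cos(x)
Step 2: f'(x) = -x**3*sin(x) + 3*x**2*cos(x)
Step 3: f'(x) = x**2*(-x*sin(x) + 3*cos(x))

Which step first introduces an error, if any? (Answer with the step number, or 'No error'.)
No error

All steps in this derivation are correct.
The final answer f'(x) = x**2*(-x*sin(x) + 3*cos(x)) is valid.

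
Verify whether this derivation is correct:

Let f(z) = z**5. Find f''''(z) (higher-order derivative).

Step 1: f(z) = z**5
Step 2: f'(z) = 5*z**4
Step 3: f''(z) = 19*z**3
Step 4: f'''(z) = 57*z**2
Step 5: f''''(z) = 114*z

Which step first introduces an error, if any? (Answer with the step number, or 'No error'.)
Step 3

Step 3 is incorrect due to a wrong coefficient.
The step shows: 19*z**3
The correct value should be: 20*z**3

Explanation: The coefficient 20 was incorrectly written as 19: the term 20*z**3 was incorrectly written as 19*z**3
The later steps are derived from this incorrect expression, so the error originates in Step 3.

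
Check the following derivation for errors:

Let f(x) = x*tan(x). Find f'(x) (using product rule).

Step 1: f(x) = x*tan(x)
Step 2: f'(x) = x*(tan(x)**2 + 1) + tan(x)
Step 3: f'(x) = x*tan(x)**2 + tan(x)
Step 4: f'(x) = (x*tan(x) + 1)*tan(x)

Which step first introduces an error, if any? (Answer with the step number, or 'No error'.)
Step 3

Step 3 is incorrect due to a dropped term.
The step shows: x*tan(x)**2 + tan(x)
The correct value should be: x*tan(x)**2 + x + tan(x)

Explanation: A term was dropped: the term x was incorrectly omitted
The later steps are derived from this incorrect expression, so the error originates in Step 3.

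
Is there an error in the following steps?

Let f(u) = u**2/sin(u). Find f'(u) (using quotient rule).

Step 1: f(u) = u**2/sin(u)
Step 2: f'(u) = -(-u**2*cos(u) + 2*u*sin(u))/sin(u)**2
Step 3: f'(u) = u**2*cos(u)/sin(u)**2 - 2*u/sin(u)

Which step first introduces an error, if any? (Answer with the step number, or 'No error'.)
Step 2

Step 2 is incorrect due to a sign flip.
The step shows: -(-u**2*cos(u) + 2*u*sin(u))/sin(u)**2
The correct value should be: (-u**2*cos(u) + 2*u*sin(u))/sin(u)**2

Explanation: The sign of the whole expression was flipped: the term (-u**2*cos(u) + 2*u*sin(u))/sin(u)**2 was incorrectly written as -(-u**2*cos(u) + 2*u*sin(u))/sin(u)**2
The later steps are derived from this incorrect expression, so the error originates in Step 2.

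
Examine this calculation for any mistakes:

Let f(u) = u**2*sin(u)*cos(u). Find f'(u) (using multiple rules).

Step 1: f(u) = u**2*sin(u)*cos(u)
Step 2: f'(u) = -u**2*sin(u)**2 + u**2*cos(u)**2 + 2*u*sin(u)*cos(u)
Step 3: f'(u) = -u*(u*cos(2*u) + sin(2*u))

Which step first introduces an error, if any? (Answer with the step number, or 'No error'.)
Step 3

Step 3 is incorrect due to a sign flip.
The step shows: -u*(u*cos(2*u) + sin(2*u))
The correct value should be: u*(u*cos(2*u) + sin(2*u))

Explanation: The sign of the whole expression was flipped: the term u*(u*cos(2*u) + sin(2*u)) was incorrectly written as -u*(u*cos(2*u) + sin(2*u))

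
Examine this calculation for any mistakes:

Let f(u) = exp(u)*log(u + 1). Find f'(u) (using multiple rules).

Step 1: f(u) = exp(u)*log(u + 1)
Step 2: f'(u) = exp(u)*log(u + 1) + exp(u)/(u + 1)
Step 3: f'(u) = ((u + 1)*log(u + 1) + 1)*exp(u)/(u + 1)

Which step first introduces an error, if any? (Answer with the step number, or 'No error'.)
No error

All steps in this derivation are correct.
The final answer f'(u) = ((u + 1)*log(u + 1) + 1)*exp(u)/(u + 1) is valid.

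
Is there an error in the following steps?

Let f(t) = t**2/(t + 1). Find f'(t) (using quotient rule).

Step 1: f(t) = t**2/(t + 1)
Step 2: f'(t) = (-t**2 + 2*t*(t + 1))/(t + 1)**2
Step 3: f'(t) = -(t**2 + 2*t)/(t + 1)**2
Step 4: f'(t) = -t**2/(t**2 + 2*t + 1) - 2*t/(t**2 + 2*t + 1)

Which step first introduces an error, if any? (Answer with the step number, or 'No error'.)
Step 3

Step 3 is incorrect due to a sign flip.
The step shows: -(t**2 + 2*t)/(t + 1)**2
The correct value should be: (t**2 + 2*t)/(t + 1)**2

Explanation: The sign of the whole expression was flipped: the term (t**2 + 2*t)/(t + 1)**2 was incorrectly written as -(t**2 + 2*t)/(t + 1)**2
The later steps are derived from this incorrect expression, so the error originates in Step 3.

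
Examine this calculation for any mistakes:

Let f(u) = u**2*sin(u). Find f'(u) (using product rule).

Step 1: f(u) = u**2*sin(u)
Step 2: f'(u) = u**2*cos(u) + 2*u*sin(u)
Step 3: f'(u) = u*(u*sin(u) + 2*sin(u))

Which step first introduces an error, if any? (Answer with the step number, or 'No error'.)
Step 3

Step 3 is incorrect due to a wrong trig function.
The step shows: u*(u*sin(u) + 2*sin(u))
The correct value should be: u*(u*cos(u) + 2*sin(u))

Explanation: cos(u) was incorrectly written as sin(u): the term u*(u*cos(u) + 2*sin(u)) was incorrectly written as u*(u*sin(u) + 2*sin(u))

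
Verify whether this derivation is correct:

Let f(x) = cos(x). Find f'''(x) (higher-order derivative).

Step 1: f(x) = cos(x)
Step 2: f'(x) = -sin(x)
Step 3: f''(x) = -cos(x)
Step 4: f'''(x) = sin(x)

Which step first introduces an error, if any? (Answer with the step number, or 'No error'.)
No error

All steps in this derivation are correct.
The final answer f'''(x) = sin(x) is valid.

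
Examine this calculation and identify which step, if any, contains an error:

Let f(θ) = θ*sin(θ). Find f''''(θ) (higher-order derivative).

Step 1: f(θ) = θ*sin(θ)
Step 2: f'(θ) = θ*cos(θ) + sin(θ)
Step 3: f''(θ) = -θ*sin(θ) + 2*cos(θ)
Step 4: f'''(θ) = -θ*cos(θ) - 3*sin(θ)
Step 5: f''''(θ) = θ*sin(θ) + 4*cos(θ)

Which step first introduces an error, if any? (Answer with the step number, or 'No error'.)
Step 5

Step 5 is incorrect due to a sign flip.
The step shows: θ*sin(θ) + 4*cos(θ)
The correct value should be: θ*sin(θ) - 4*cos(θ)

Explanation: The sign of one term was flipped: the term -4*cos(θ) was incorrectly written as 4*cos(θ)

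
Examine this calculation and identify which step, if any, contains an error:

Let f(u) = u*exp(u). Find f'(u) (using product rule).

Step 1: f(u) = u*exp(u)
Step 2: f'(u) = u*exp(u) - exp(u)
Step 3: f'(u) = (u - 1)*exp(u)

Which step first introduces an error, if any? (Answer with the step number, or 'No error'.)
Step 2

Step 2 is incorrect due to a sign flip.
The step shows: u*exp(u) - exp(u)
The correct value should be: u*exp(u) + exp(u)

Explanation: The sign of one term was flipped: the term exp(u) was incorrectly written as -exp(u)
The later steps are derived from this incorrect expression, so the error originates in Step 2.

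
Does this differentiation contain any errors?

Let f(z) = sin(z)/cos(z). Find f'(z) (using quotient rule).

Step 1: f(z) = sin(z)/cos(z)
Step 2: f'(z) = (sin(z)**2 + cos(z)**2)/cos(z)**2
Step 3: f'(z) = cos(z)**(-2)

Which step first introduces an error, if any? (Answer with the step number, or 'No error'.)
No error

All steps in this derivation are correct.
The final answer f'(z) = cos(z)**(-2) is valid.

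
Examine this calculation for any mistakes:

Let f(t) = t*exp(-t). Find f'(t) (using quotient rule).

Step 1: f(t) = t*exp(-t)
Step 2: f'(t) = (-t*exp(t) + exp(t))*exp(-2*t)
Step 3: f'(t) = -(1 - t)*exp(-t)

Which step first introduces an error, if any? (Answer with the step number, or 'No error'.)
Step 3

Step 3 is incorrect due to a sign flip.
The step shows: -(1 - t)*exp(-t)
The correct value should be: (1 - t)*exp(-t)

Explanation: The sign of the whole expression was flipped: the term (1 - t)*exp(-t) was incorrectly written as -(1 - t)*exp(-t)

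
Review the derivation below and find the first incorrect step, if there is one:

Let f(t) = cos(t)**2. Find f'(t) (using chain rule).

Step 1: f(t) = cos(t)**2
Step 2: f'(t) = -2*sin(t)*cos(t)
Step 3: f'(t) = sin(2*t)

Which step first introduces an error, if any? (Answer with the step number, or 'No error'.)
Step 3

Step 3 is incorrect due to a sign flip.
The step shows: sin(2*t)
The correct value should be: -sin(2*t)

Explanation: The sign of the whole expression was flipped: the term -sin(2*t) was incorrectly written as sin(2*t)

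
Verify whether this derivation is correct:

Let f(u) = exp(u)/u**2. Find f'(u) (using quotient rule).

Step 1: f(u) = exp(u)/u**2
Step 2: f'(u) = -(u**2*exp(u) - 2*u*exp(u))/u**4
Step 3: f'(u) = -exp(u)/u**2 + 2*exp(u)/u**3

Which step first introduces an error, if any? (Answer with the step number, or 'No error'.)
Step 2

Step 2 is incorrect due to a sign flip.
The step shows: -(u**2*exp(u) - 2*u*exp(u))/u**4
The correct value should be: (u**2*exp(u) - 2*u*exp(u))/u**4

Explanation: The sign of the whole expression was flipped: the term (u**2*exp(u) - 2*u*exp(u))/u**4 was incorrectly written as -(u**2*exp(u) - 2*u*exp(u))/u**4
The later steps are derived from this incorrect expression, so the error originates in Step 2.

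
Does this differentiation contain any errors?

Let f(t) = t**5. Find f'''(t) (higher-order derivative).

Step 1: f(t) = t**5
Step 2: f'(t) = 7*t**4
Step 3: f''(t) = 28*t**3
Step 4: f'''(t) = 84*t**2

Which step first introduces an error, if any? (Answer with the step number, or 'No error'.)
Step 2

Step 2 is incorrect due to a wrong coefficient.
The step shows: 7*t**4
The correct value should be: 5*t**4

Explanation: The coefficient 5 was incorrectly written as 7: the term 5*t**4 was incorrectly written as 7*t**4
The later steps are derived from this incorrect expression, so the error originates in Step 2.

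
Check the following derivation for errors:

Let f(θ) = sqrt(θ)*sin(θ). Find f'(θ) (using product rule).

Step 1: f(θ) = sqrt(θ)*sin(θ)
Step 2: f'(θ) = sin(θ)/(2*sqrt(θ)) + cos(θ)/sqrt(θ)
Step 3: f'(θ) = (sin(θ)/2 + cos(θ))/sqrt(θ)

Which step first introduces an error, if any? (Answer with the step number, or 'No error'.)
Step 2

Step 2 is incorrect due to a wrong exponent.
The step shows: sin(θ)/(2*sqrt(θ)) + cos(θ)/sqrt(θ)
The correct value should be: sqrt(θ)*cos(θ) + sin(θ)/(2*sqrt(θ))

Explanation: The exponent 1/2 on θ was incorrectly written as -1/2: the term sqrt(θ)*cos(θ) was incorrectly written as cos(θ)/sqrt(θ)
The later steps are derived from this incorrect expression, so the error originates in Step 2.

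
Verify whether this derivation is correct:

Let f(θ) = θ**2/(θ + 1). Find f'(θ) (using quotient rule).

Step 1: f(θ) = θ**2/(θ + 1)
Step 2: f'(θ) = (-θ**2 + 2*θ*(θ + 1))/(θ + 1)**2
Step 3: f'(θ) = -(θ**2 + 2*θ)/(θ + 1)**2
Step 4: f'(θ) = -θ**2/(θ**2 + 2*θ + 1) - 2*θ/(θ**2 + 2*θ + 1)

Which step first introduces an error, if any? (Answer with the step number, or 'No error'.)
Step 3

Step 3 is incorrect due to a sign flip.
The step shows: -(θ**2 + 2*θ)/(θ + 1)**2
The correct value should be: (θ**2 + 2*θ)/(θ + 1)**2

Explanation: The sign of the whole expression was flipped: the term (θ**2 + 2*θ)/(θ + 1)**2 was incorrectly written as -(θ**2 + 2*θ)/(θ + 1)**2
The later steps are derived from this incorrect expression, so the error originates in Step 3.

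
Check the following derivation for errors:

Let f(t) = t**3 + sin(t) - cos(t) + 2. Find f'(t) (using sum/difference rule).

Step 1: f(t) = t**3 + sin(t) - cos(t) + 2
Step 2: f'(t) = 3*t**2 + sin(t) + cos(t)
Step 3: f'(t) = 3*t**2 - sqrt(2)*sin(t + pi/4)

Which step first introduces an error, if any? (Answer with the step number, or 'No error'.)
Step 3

Step 3 is incorrect due to a sign flip.
The step shows: 3*t**2 - sqrt(2)*sin(t + pi/4)
The correct value should be: 3*t**2 + sqrt(2)*sin(t + pi/4)

Explanation: The sign of one term was flipped: the term sqrt(2)*sin(t + pi/4) was incorrectly written as -sqrt(2)*sin(t + pi/4)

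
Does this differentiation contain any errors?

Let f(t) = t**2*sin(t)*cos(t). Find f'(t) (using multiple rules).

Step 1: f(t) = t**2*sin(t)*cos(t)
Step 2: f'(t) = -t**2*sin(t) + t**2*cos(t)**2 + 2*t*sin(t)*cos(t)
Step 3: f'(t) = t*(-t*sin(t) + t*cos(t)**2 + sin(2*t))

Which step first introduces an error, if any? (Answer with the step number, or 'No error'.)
Step 2

Step 2 is incorrect due to a wrong exponent.
The step shows: -t**2*sin(t) + t**2*cos(t)**2 + 2*t*sin(t)*cos(t)
The correct value should be: -t**2*sin(t)**2 + t**2*cos(t)**2 + 2*t*sin(t)*cos(t)

Explanation: The exponent 2 on sin(t) was incorrectly written as 1: the term -t**2*sin(t)**2 was incorrectly written as -t**2*sin(t)
The later steps are derived from this incorrect expression, so the error originates in Step 2.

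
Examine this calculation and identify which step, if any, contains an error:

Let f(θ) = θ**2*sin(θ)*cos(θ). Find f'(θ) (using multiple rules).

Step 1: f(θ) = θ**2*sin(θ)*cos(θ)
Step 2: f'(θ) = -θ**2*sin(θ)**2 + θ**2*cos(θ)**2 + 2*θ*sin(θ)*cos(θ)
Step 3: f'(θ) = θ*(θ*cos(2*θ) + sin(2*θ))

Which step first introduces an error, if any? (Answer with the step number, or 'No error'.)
No error

All steps in this derivation are correct.
The final answer f'(θ) = θ*(θ*cos(2*θ) + sin(2*θ)) is valid.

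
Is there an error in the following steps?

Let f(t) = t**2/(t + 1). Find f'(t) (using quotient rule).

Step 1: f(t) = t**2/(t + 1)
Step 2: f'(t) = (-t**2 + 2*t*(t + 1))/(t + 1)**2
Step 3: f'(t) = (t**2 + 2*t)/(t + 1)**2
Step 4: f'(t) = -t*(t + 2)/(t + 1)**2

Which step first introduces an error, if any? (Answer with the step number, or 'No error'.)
Step 4

Step 4 is incorrect due to a sign flip.
The step shows: -t*(t + 2)/(t + 1)**2
The correct value should be: t*(t + 2)/(t + 1)**2

Explanation: The sign of the whole expression was flipped: the term t*(t + 2)/(t + 1)**2 was incorrectly written as -t*(t + 2)/(t + 1)**2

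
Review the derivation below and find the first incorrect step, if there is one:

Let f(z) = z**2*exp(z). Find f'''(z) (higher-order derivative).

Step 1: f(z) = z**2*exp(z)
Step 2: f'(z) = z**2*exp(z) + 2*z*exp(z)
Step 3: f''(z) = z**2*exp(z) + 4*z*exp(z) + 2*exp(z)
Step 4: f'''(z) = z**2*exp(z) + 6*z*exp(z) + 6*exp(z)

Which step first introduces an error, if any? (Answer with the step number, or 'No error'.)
No error

All steps in this derivation are correct.
The final answer f'''(z) = z**2*exp(z) + 6*z*exp(z) + 6*exp(z) is valid.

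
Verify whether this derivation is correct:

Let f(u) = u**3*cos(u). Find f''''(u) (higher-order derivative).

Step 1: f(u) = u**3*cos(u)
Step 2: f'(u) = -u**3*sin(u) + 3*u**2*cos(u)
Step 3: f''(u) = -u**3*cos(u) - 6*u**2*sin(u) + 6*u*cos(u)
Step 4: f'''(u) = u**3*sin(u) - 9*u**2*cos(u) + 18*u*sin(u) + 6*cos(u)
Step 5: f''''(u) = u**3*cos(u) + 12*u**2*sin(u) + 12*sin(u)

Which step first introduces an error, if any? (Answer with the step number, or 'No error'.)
Step 4

Step 4 is incorrect due to a sign flip.
The step shows: u**3*sin(u) - 9*u**2*cos(u) + 18*u*sin(u) + 6*cos(u)
The correct value should be: u**3*sin(u) - 9*u**2*cos(u) - 18*u*sin(u) + 6*cos(u)

Explanation: The sign of one term was flipped: the term -18*u*sin(u) was incorrectly written as 18*u*sin(u)
The later steps are derived from this incorrect expression, so the error originates in Step 4.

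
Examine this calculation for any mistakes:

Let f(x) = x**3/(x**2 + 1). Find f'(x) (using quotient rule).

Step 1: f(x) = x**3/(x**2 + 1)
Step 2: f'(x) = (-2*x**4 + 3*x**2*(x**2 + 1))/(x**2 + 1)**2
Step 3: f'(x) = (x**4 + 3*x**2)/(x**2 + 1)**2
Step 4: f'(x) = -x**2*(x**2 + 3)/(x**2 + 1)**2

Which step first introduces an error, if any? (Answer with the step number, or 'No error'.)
Step 4

Step 4 is incorrect due to a sign flip.
The step shows: -x**2*(x**2 + 3)/(x**2 + 1)**2
The correct value should be: x**2*(x**2 + 3)/(x**2 + 1)**2

Explanation: The sign of the whole expression was flipped: the term x**2*(x**2 + 3)/(x**2 + 1)**2 was incorrectly written as -x**2*(x**2 + 3)/(x**2 + 1)**2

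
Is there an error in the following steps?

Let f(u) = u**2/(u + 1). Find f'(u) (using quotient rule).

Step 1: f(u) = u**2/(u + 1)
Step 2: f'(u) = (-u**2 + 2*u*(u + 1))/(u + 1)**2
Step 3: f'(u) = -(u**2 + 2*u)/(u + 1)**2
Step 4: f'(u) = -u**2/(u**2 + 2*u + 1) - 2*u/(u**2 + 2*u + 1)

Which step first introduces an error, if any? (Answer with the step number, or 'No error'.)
Step 3

Step 3 is incorrect due to a sign flip.
The step shows: -(u**2 + 2*u)/(u + 1)**2
The correct value should be: (u**2 + 2*u)/(u + 1)**2

Explanation: The sign of the whole expression was flipped: the term (u**2 + 2*u)/(u + 1)**2 was incorrectly written as -(u**2 + 2*u)/(u + 1)**2
The later steps are derived from this incorrect expression, so the error originates in Step 3.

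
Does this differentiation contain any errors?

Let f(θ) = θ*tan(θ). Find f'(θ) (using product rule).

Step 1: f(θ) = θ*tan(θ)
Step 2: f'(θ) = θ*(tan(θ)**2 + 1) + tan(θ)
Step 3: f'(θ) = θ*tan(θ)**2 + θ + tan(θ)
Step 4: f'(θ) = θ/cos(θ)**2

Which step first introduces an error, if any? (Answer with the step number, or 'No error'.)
Step 4

Step 4 is incorrect due to a dropped term.
The step shows: θ/cos(θ)**2
The correct value should be: θ/cos(θ)**2 + tan(θ)

Explanation: A term was dropped: the term tan(θ) was incorrectly omitted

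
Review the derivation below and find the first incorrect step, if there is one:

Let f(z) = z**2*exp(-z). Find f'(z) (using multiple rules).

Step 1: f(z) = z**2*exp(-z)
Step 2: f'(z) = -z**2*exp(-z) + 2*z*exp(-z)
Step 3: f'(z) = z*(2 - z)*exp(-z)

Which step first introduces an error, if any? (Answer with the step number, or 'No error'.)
No error

All steps in this derivation are correct.
The final answer f'(z) = z*(2 - z)*exp(-z) is valid.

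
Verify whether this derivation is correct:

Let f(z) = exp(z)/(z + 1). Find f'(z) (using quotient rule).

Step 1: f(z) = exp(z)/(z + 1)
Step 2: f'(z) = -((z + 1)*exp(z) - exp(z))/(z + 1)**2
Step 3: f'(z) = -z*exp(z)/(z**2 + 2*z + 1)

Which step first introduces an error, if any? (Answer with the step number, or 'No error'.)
Step 2

Step 2 is incorrect due to a sign flip.
The step shows: -((z + 1)*exp(z) - exp(z))/(z + 1)**2
The correct value should be: ((z + 1)*exp(z) - exp(z))/(z + 1)**2

Explanation: The sign of the whole expression was flipped: the term ((z + 1)*exp(z) - exp(z))/(z + 1)**2 was incorrectly written as -((z + 1)*exp(z) - exp(z))/(z + 1)**2
The later steps are derived from this incorrect expression, so the error originates in Step 2.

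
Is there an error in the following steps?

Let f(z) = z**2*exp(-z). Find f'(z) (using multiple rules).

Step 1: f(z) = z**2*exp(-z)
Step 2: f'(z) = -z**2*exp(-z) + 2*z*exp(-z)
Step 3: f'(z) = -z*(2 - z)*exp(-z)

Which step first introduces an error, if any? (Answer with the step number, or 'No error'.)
Step 3

Step 3 is incorrect due to a sign flip.
The step shows: -z*(2 - z)*exp(-z)
The correct value should be: z*(2 - z)*exp(-z)

Explanation: The sign of the whole expression was flipped: the term z*(2 - z)*exp(-z) was incorrectly written as -z*(2 - z)*exp(-z)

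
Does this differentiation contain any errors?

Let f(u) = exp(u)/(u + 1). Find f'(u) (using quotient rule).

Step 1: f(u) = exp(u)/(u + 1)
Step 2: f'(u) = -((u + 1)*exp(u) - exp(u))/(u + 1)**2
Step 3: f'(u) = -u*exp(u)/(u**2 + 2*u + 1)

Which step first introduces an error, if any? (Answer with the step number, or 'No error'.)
Step 2

Step 2 is incorrect due to a sign flip.
The step shows: -((u + 1)*exp(u) - exp(u))/(u + 1)**2
The correct value should be: ((u + 1)*exp(u) - exp(u))/(u + 1)**2

Explanation: The sign of the whole expression was flipped: the term ((u + 1)*exp(u) - exp(u))/(u + 1)**2 was incorrectly written as -((u + 1)*exp(u) - exp(u))/(u + 1)**2
The later steps are derived from this incorrect expression, so the error originates in Step 2.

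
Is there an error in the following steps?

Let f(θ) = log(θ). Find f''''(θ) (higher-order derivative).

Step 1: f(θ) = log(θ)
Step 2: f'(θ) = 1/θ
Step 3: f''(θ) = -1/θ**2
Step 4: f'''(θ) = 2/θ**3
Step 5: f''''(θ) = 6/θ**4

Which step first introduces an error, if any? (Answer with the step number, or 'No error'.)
Step 5

Step 5 is incorrect due to a sign flip.
The step shows: 6/θ**4
The correct value should be: -6/θ**4

Explanation: The sign of the whole expression was flipped: the term -6/θ**4 was incorrectly written as 6/θ**4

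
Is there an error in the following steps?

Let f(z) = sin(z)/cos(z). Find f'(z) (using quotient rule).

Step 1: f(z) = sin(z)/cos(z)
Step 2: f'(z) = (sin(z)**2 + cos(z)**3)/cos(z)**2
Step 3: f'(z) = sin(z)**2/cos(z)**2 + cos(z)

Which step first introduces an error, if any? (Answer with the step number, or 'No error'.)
Step 2

Step 2 is incorrect due to a wrong exponent.
The step shows: (sin(z)**2 + cos(z)**3)/cos(z)**2
The correct value should be: (sin(z)**2 + cos(z)**2)/cos(z)**2

Explanation: The exponent 2 on cos(z) was incorrectly written as 3: the term (sin(z)**2 + cos(z)**2)/cos(z)**2 was incorrectly written as (sin(z)**2 + cos(z)**3)/cos(z)**2
The later steps are derived from this incorrect expression, so the error originates in Step 2.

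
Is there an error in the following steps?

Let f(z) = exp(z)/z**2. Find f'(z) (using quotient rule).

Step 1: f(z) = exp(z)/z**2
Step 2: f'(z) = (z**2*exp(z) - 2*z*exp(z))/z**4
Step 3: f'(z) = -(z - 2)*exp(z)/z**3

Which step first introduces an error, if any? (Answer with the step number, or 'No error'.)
Step 3

Step 3 is incorrect due to a sign flip.
The step shows: -(z - 2)*exp(z)/z**3
The correct value should be: (z - 2)*exp(z)/z**3

Explanation: The sign of the whole expression was flipped: the term (z - 2)*exp(z)/z**3 was incorrectly written as -(z - 2)*exp(z)/z**3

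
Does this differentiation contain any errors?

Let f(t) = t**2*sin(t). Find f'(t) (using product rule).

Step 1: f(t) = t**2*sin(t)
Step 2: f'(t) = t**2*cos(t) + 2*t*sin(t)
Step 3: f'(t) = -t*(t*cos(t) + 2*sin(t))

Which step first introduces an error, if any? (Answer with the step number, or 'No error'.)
Step 3

Step 3 is incorrect due to a sign flip.
The step shows: -t*(t*cos(t) + 2*sin(t))
The correct value should be: t*(t*cos(t) + 2*sin(t))

Explanation: The sign of the whole expression was flipped: the term t*(t*cos(t) + 2*sin(t)) was incorrectly written as -t*(t*cos(t) + 2*sin(t))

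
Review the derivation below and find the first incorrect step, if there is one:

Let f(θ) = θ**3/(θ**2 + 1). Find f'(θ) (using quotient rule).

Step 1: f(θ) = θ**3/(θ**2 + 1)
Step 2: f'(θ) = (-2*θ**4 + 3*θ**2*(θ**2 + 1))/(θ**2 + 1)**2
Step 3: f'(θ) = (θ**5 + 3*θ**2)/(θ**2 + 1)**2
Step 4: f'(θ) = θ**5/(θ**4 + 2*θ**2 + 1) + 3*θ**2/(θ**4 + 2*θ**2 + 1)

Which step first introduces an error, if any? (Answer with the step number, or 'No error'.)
Step 3

Step 3 is incorrect due to a wrong exponent.
The step shows: (θ**5 + 3*θ**2)/(θ**2 + 1)**2
The correct value should be: (θ**4 + 3*θ**2)/(θ**2 + 1)**2

Explanation: The exponent 4 on θ was incorrectly written as 5: the term (θ**4 + 3*θ**2)/(θ**2 + 1)**2 was incorrectly written as (θ**5 + 3*θ**2)/(θ**2 + 1)**2
The later steps are derived from this incorrect expression, so the error originates in Step 3.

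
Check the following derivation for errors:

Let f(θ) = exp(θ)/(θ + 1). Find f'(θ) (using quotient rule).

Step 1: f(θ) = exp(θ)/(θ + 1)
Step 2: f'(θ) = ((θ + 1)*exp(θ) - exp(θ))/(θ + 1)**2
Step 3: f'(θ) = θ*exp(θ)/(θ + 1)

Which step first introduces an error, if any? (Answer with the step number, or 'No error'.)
Step 3

Step 3 is incorrect due to a wrong exponent.
The step shows: θ*exp(θ)/(θ + 1)
The correct value should be: θ*exp(θ)/(θ + 1)**2

Explanation: The exponent -2 on θ + 1 was incorrectly written as -1: the term θ*exp(θ)/(θ + 1)**2 was incorrectly written as θ*exp(θ)/(θ + 1)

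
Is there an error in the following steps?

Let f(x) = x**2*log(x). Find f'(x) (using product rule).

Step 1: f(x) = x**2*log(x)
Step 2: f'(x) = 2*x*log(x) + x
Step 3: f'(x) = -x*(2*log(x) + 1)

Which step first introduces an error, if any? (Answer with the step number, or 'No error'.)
Step 3

Step 3 is incorrect due to a sign flip.
The step shows: -x*(2*log(x) + 1)
The correct value should be: x*(2*log(x) + 1)

Explanation: The sign of the whole expression was flipped: the term x*(2*log(x) + 1) was incorrectly written as -x*(2*log(x) + 1)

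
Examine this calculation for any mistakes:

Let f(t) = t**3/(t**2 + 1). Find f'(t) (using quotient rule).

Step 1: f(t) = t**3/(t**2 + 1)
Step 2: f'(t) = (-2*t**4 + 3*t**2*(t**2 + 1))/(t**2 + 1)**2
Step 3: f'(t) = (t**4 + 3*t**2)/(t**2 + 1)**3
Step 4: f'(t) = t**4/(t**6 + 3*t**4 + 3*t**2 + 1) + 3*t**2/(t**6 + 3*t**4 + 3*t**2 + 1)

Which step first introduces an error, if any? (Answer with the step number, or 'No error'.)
Step 3

Step 3 is incorrect due to a wrong exponent.
The step shows: (t**4 + 3*t**2)/(t**2 + 1)**3
The correct value should be: (t**4 + 3*t**2)/(t**2 + 1)**2

Explanation: The exponent -2 on t**2 + 1 was incorrectly written as -3: the term (t**4 + 3*t**2)/(t**2 + 1)**2 was incorrectly written as (t**4 + 3*t**2)/(t**2 + 1)**3
The later steps are derived from this incorrect expression, so the error originates in Step 3.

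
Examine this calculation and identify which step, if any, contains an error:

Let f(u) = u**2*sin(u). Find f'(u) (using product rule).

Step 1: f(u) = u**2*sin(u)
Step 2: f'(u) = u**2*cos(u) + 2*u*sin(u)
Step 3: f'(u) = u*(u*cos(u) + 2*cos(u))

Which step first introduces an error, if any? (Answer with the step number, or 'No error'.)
Step 3

Step 3 is incorrect due to a wrong trig function.
The step shows: u*(u*cos(u) + 2*cos(u))
The correct value should be: u*(u*cos(u) + 2*sin(u))

Explanation: sin(u) was incorrectly written as cos(u): the term u*(u*cos(u) + 2*sin(u)) was incorrectly written as u*(u*cos(u) + 2*cos(u))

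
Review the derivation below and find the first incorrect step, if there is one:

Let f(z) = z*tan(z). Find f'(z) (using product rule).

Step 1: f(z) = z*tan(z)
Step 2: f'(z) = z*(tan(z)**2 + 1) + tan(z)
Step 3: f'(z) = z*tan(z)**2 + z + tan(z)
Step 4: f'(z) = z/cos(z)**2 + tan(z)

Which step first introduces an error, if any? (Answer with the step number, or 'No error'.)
No error

All steps in this derivation are correct.
The final answer f'(z) = z/cos(z)**2 + tan(z) is valid.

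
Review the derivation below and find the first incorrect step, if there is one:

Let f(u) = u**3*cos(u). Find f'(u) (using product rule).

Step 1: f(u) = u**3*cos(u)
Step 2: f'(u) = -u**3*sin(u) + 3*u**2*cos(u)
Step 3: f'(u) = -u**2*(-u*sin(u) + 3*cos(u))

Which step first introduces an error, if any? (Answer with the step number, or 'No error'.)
Step 3

Step 3 is incorrect due to a sign flip.
The step shows: -u**2*(-u*sin(u) + 3*cos(u))
The correct value should be: u**2*(-u*sin(u) + 3*cos(u))

Explanation: The sign of the whole expression was flipped: the term u**2*(-u*sin(u) + 3*cos(u)) was incorrectly written as -u**2*(-u*sin(u) + 3*cos(u))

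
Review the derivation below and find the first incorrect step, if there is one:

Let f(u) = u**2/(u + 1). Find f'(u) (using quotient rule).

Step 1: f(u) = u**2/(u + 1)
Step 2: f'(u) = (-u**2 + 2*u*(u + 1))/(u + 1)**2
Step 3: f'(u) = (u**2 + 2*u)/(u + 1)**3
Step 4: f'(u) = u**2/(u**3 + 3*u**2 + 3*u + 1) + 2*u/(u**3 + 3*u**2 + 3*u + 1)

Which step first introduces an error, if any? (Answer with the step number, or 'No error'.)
Step 3

Step 3 is incorrect due to a wrong exponent.
The step shows: (u**2 + 2*u)/(u + 1)**3
The correct value should be: (u**2 + 2*u)/(u + 1)**2

Explanation: The exponent -2 on u + 1 was incorrectly written as -3: the term (u**2 + 2*u)/(u + 1)**2 was incorrectly written as (u**2 + 2*u)/(u + 1)**3
The later steps are derived from this incorrect expression, so the error originates in Step 3.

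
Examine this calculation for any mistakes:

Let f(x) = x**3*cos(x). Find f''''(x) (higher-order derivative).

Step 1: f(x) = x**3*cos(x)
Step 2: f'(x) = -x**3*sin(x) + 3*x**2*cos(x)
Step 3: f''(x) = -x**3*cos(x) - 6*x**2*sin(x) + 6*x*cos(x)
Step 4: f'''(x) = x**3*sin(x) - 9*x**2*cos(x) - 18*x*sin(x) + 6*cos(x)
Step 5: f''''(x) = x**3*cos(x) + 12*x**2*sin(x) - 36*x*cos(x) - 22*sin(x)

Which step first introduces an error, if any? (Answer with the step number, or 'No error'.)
Step 5

Step 5 is incorrect due to a wrong coefficient.
The step shows: x**3*cos(x) + 12*x**2*sin(x) - 36*x*cos(x) - 22*sin(x)
The correct value should be: x**3*cos(x) + 12*x**2*sin(x) - 36*x*cos(x) - 24*sin(x)

Explanation: The coefficient -24 was incorrectly written as -22: the term -24*sin(x) was incorrectly written as -22*sin(x)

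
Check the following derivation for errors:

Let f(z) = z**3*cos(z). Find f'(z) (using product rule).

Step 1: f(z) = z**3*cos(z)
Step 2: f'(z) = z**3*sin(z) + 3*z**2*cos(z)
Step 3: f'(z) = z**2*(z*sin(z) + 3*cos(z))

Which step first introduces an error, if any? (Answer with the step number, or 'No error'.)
Step 2

Step 2 is incorrect due to a sign flip.
The step shows: z**3*sin(z) + 3*z**2*cos(z)
The correct value should be: -z**3*sin(z) + 3*z**2*cos(z)

Explanation: The sign of one term was flipped: the term -z**3*sin(z) was incorrectly written as z**3*sin(z)
The later steps are derived from this incorrect expression, so the error originates in Step 2.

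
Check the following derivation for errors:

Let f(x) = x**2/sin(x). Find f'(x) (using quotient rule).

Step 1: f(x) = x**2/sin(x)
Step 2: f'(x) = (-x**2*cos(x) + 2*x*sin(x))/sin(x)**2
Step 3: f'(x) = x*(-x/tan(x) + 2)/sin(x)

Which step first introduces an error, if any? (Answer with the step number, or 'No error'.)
No error

All steps in this derivation are correct.
The final answer f'(x) = x*(-x/tan(x) + 2)/sin(x) is valid.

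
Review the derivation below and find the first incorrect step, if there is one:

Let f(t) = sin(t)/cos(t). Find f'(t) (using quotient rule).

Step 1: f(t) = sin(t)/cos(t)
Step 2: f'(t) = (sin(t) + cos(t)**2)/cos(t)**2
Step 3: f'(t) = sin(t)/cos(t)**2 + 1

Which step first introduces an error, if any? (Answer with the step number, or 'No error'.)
Step 2

Step 2 is incorrect due to a wrong exponent.
The step shows: (sin(t) + cos(t)**2)/cos(t)**2
The correct value should be: (sin(t)**2 + cos(t)**2)/cos(t)**2

Explanation: The exponent 2 on sin(t) was incorrectly written as 1: the term (sin(t)**2 + cos(t)**2)/cos(t)**2 was incorrectly written as (sin(t) + cos(t)**2)/cos(t)**2
The later steps are derived from this incorrect expression, so the error originates in Step 2.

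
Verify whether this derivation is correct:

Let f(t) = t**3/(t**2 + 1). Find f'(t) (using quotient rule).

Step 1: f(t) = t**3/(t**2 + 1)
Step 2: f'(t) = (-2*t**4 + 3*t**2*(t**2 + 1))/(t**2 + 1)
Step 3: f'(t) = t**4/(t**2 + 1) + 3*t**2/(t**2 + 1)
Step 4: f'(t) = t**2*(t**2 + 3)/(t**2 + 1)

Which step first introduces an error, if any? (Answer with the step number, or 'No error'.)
Step 2

Step 2 is incorrect due to a wrong exponent.
The step shows: (-2*t**4 + 3*t**2*(t**2 + 1))/(t**2 + 1)
The correct value should be: (-2*t**4 + 3*t**2*(t**2 + 1))/(t**2 + 1)**2

Explanation: The exponent -2 on t**2 + 1 was incorrectly written as -1: the term (-2*t**4 + 3*t**2*(t**2 + 1))/(t**2 + 1)**2 was incorrectly written as (-2*t**4 + 3*t**2*(t**2 + 1))/(t**2 + 1)
The later steps are derived from this incorrect expression, so the error originates in Step 2.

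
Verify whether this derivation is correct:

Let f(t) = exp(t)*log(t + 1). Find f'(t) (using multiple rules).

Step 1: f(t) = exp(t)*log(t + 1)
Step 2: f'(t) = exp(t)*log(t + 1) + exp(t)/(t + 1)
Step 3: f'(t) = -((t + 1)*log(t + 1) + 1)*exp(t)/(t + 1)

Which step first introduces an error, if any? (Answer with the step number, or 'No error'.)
Step 3

Step 3 is incorrect due to a sign flip.
The step shows: -((t + 1)*log(t + 1) + 1)*exp(t)/(t + 1)
The correct value should be: ((t + 1)*log(t + 1) + 1)*exp(t)/(t + 1)

Explanation: The sign of the whole expression was flipped: the term ((t + 1)*log(t + 1) + 1)*exp(t)/(t + 1) was incorrectly written as -((t + 1)*log(t + 1) + 1)*exp(t)/(t + 1)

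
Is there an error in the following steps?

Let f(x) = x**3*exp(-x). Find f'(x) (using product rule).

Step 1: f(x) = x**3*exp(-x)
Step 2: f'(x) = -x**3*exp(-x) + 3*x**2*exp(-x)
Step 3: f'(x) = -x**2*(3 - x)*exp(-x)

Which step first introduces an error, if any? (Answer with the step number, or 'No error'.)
Step 3

Step 3 is incorrect due to a sign flip.
The step shows: -x**2*(3 - x)*exp(-x)
The correct value should be: x**2*(3 - x)*exp(-x)

Explanation: The sign of the whole expression was flipped: the term x**2*(3 - x)*exp(-x) was incorrectly written as -x**2*(3 - x)*exp(-x)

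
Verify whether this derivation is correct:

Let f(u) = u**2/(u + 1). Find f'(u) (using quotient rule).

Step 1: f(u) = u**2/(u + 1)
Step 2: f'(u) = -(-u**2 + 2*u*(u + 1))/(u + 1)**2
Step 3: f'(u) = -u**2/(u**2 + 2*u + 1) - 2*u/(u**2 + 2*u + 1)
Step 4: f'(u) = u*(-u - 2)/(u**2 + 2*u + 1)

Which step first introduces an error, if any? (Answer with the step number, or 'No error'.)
Step 2

Step 2 is incorrect due to a sign flip.
The step shows: -(-u**2 + 2*u*(u + 1))/(u + 1)**2
The correct value should be: (-u**2 + 2*u*(u + 1))/(u + 1)**2

Explanation: The sign of the whole expression was flipped: the term (-u**2 + 2*u*(u + 1))/(u + 1)**2 was incorrectly written as -(-u**2 + 2*u*(u + 1))/(u + 1)**2
The later steps are derived from this incorrect expression, so the error originates in Step 2.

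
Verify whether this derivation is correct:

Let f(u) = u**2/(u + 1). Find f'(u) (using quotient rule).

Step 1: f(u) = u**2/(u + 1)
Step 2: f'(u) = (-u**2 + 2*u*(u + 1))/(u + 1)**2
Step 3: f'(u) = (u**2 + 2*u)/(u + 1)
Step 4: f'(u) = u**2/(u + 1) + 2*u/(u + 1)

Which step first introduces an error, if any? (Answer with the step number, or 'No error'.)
Step 3

Step 3 is incorrect due to a wrong exponent.
The step shows: (u**2 + 2*u)/(u + 1)
The correct value should be: (u**2 + 2*u)/(u + 1)**2

Explanation: The exponent -2 on u + 1 was incorrectly written as -1: the term (u**2 + 2*u)/(u + 1)**2 was incorrectly written as (u**2 + 2*u)/(u + 1)
The later steps are derived from this incorrect expression, so the error originates in Step 3.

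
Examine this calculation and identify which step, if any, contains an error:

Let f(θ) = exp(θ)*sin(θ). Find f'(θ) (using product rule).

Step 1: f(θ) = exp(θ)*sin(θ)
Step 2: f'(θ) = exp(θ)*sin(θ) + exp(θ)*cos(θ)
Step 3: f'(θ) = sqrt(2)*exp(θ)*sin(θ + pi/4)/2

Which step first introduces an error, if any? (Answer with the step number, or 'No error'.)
Step 3

Step 3 is incorrect due to a wrong exponent.
The step shows: sqrt(2)*exp(θ)*sin(θ + pi/4)/2
The correct value should be: sqrt(2)*exp(θ)*sin(θ + pi/4)

Explanation: The exponent 1/2 on 2 was incorrectly written as -1/2: the term sqrt(2)*exp(θ)*sin(θ + pi/4) was incorrectly written as sqrt(2)*exp(θ)*sin(θ + pi/4)/2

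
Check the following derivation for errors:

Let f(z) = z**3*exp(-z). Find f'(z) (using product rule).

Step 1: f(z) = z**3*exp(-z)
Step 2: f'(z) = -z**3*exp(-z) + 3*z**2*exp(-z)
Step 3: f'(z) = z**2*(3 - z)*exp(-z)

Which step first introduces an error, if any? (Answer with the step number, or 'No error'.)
No error

All steps in this derivation are correct.
The final answer f'(z) = z**2*(3 - z)*exp(-z) is valid.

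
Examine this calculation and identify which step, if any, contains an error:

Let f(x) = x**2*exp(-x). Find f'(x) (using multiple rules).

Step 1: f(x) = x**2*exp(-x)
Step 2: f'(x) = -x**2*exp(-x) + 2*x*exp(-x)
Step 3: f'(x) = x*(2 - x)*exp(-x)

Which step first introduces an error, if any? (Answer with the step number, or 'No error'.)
No error

All steps in this derivation are correct.
The final answer f'(x) = x*(2 - x)*exp(-x) is valid.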